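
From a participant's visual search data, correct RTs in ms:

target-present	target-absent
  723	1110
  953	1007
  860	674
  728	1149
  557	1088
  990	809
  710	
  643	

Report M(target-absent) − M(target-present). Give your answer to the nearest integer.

202 ms

M(target-present) = 6164/8 = 770.500
M(target-absent) = 5837/6 = 972.833
Difference = 972.833 − 770.500 = 202.333 ms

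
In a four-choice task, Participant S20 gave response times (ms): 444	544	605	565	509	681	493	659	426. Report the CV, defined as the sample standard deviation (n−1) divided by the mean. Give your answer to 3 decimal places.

0.163

n = 9, Σ = 4926, M = 547.3333
Σ(x−M)² = 63806.000; s = √(63806.000/8) = 89.3071
CV = 89.3071 / 547.3333 = 0.16317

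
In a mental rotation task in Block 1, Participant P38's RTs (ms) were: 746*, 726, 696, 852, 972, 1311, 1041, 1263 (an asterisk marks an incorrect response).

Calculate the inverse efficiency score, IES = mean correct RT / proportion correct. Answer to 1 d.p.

1120.2 ms

Correct trials (n=7): 726, 696, 852, 972, 1311, 1041, 1263
Mean correct RT = 6861/7 = 980.1429 ms
Proportion correct = 7/8
IES = 980.1429 / (7/8) = 1120.163 ms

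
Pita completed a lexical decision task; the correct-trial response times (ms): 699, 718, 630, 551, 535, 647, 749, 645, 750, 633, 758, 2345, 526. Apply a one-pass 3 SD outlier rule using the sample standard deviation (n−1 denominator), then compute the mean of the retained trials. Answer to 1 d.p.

n = 13, ΣRT = 10186, M = 783.538
Σ(x−M)² = 2718817.23; s = √(2718817.23/12) = 475.992
Cutoffs: 783.538 ± 3·475.992 → [-644.4, 2211.5]
Outside: 2345 → excluded.
Retained (n=12): Σ = 7841, mean = 7841/12 = 653.417

653.4 ms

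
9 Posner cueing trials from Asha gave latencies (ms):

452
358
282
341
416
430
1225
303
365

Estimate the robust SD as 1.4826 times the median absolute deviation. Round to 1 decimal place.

Sorted: 282, 303, 341, 358, 365, 416, 430, 452, 1225 → median = 365
|x − 365| sorted: 0, 7, 24, 51, 62, 65, 83, 87, 860 → MAD = 62
Robust SD ≈ 1.4826 × 62 = 91.921

91.9 ms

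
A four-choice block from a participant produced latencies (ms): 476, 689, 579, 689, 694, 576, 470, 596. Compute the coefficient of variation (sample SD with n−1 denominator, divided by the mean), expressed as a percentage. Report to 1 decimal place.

15.3%

n = 8, Σ = 4769, M = 596.1250
Σ(x−M)² = 57866.875; s = √(57866.875/7) = 90.9214
CV = 90.9214 / 596.1250 = 0.15252 = 15.252%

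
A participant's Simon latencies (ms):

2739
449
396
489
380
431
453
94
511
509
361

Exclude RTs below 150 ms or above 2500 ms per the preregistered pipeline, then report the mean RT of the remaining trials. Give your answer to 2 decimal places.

442.11 ms

Excluded: 94, 2739
Retained (n=9): Σ = 3979
Mean = 3979/9 = 442.1111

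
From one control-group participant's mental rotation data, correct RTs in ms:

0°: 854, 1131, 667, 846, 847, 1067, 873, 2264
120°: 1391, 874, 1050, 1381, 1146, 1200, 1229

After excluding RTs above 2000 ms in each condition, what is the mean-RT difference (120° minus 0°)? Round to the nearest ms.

0°: exclude 2264
M(0°) = 6285/7 = 897.857
M(120°) = 8271/7 = 1181.571
Difference = 1181.571 − 897.857 = 283.714 ms

284 ms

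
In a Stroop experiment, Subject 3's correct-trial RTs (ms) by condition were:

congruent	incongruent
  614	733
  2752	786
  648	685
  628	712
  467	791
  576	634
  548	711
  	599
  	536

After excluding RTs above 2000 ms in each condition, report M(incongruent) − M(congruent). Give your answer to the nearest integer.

107 ms

congruent: exclude 2752
M(congruent) = 3481/6 = 580.167
M(incongruent) = 6187/9 = 687.444
Difference = 687.444 − 580.167 = 107.278 ms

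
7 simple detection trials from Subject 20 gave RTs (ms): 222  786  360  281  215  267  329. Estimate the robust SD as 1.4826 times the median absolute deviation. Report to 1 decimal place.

87.5 ms

Sorted: 215, 222, 267, 281, 329, 360, 786 → median = 281
|x − 281| sorted: 0, 14, 48, 59, 66, 79, 505 → MAD = 59
Robust SD ≈ 1.4826 × 59 = 87.473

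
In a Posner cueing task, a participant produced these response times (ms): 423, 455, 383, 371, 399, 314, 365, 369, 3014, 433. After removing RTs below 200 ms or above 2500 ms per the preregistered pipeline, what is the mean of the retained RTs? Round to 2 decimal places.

390.22 ms

Excluded: 3014
Retained (n=9): Σ = 3512
Mean = 3512/9 = 390.2222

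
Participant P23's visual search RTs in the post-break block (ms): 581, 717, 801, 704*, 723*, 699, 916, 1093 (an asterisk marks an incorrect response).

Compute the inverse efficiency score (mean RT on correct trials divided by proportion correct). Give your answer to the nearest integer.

Correct trials (n=6): 581, 717, 801, 699, 916, 1093
Mean correct RT = 4807/6 = 801.1667 ms
Proportion correct = 6/8
IES = 801.1667 / (6/8) = 1068.222 ms

1068 ms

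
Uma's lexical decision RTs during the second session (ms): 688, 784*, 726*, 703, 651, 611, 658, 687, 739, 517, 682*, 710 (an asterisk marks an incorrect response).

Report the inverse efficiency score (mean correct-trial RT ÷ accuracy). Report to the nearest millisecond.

Correct trials (n=9): 688, 703, 651, 611, 658, 687, 739, 517, 710
Mean correct RT = 5964/9 = 662.6667 ms
Proportion correct = 9/12
IES = 662.6667 / (9/12) = 883.556 ms

884 ms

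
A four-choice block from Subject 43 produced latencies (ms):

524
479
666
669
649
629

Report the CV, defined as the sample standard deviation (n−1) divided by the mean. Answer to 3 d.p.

0.134

n = 6, Σ = 3616, M = 602.6667
Σ(x−M)² = 32733.333; s = √(32733.333/5) = 80.9115
CV = 80.9115 / 602.6667 = 0.13426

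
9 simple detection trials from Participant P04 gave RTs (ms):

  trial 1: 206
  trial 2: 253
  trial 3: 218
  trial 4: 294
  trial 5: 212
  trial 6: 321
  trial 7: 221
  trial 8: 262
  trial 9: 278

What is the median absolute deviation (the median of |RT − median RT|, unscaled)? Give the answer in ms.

Sorted: 206, 212, 218, 221, 253, 262, 278, 294, 321 → median = 253
|x − 253|: 47, 0, 35, 41, 41, 68, 32, 9, 25
Sorted deviations: 0, 9, 25, 32, 35, 41, 41, 47, 68 → MAD = 35

35 ms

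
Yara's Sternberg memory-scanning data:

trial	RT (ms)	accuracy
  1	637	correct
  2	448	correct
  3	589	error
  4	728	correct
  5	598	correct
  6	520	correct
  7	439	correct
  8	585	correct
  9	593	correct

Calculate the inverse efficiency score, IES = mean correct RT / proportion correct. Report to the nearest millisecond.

Correct trials (n=8): 637, 448, 728, 598, 520, 439, 585, 593
Mean correct RT = 4548/8 = 568.5000 ms
Proportion correct = 8/9
IES = 568.5000 / (8/9) = 639.562 ms

640 ms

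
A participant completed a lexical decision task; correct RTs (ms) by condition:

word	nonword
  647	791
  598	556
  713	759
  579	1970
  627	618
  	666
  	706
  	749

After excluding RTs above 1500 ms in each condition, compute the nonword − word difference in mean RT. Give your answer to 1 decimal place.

nonword: exclude 1970
M(word) = 3164/5 = 632.800
M(nonword) = 4845/7 = 692.143
Difference = 692.143 − 632.800 = 59.343 ms

59.3 ms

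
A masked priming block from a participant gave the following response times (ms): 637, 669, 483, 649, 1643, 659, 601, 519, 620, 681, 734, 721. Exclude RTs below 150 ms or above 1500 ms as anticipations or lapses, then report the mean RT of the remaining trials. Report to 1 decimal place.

633.9 ms

Excluded: 1643
Retained (n=11): Σ = 6973
Mean = 6973/11 = 633.9091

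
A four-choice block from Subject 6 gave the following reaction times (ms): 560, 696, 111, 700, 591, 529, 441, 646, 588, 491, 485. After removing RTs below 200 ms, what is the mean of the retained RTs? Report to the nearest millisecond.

573 ms

Excluded: 111
Retained (n=10): Σ = 5727
Mean = 5727/10 = 572.7000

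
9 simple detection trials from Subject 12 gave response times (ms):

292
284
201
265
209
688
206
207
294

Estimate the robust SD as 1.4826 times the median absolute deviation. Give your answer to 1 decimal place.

Sorted: 201, 206, 207, 209, 265, 284, 292, 294, 688 → median = 265
|x − 265| sorted: 0, 19, 27, 29, 56, 58, 59, 64, 423 → MAD = 56
Robust SD ≈ 1.4826 × 56 = 83.026

83.0 ms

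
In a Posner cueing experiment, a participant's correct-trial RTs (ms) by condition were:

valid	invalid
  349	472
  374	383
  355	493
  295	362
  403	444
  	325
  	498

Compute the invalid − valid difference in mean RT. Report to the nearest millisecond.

70 ms

M(valid) = 1776/5 = 355.200
M(invalid) = 2977/7 = 425.286
Difference = 425.286 − 355.200 = 70.086 ms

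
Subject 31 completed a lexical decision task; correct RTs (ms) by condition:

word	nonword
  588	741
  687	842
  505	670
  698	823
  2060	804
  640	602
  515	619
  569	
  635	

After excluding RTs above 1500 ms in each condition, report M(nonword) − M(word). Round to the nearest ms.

124 ms

word: exclude 2060
M(word) = 4837/8 = 604.625
M(nonword) = 5101/7 = 728.714
Difference = 728.714 − 604.625 = 124.089 ms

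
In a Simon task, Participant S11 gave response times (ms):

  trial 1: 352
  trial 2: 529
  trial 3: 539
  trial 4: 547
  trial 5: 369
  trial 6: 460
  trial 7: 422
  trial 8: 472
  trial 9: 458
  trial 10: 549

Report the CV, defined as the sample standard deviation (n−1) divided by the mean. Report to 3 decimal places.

n = 10, Σ = 4697, M = 469.7000
Σ(x−M)² = 47088.100; s = √(47088.100/9) = 72.3326
CV = 72.3326 / 469.7000 = 0.15400

0.154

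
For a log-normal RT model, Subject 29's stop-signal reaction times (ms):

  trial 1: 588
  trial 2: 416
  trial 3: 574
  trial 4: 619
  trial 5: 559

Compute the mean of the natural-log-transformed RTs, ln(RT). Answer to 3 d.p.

6.303

ln(RT): 6.3767, 6.0307, 6.3526, 6.4281, 6.3261
Σ ln(RT) = 31.5143
Mean = 31.5143/5 = 6.30286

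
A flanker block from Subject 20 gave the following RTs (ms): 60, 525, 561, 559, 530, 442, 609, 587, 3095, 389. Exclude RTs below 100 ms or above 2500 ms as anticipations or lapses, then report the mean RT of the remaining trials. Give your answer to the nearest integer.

525 ms

Excluded: 60, 3095
Retained (n=8): Σ = 4202
Mean = 4202/8 = 525.2500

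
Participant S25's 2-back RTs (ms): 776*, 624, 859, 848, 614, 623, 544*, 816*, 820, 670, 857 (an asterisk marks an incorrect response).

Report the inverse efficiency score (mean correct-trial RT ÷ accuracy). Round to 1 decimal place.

Correct trials (n=8): 624, 859, 848, 614, 623, 820, 670, 857
Mean correct RT = 5915/8 = 739.3750 ms
Proportion correct = 8/11
IES = 739.3750 / (8/11) = 1016.641 ms

1016.6 ms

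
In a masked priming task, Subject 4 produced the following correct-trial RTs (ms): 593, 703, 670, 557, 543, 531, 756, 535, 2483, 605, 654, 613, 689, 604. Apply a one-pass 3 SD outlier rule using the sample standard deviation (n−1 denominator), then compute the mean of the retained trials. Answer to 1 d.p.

619.5 ms

n = 14, ΣRT = 10536, M = 752.571
Σ(x−M)² = 3284821.43; s = √(3284821.43/13) = 502.671
Cutoffs: 752.571 ± 3·502.671 → [-755.4, 2260.6]
Outside: 2483 → excluded.
Retained (n=13): Σ = 8053, mean = 8053/13 = 619.462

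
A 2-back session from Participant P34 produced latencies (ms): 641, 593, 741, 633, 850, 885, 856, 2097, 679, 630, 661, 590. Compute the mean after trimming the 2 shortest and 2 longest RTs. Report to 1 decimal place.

711.4 ms

Sorted: 590, 593, 630, 633, 641, 661, 679, 741, 850, 856, 885, 2097
Drop lowest 2 (590, 593) and highest 2 (885, 2097)
Remaining (n=8): Σ = 5691, mean = 5691/8 = 711.375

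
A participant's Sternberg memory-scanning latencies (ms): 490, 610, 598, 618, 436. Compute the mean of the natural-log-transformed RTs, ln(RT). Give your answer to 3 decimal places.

6.301

ln(RT): 6.1944, 6.4135, 6.3936, 6.4265, 6.0776
Σ ln(RT) = 31.5056
Mean = 31.5056/5 = 6.30112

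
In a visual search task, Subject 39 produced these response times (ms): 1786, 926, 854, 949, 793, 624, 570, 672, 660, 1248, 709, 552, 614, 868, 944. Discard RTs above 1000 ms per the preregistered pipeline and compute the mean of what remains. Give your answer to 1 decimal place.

Excluded: 1248, 1786
Retained (n=13): Σ = 9735
Mean = 9735/13 = 748.8462

748.8 ms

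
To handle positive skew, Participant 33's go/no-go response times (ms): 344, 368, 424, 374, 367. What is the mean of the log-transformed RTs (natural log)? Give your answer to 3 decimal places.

ln(RT): 5.8406, 5.9081, 6.0497, 5.9243, 5.9054
Σ ln(RT) = 29.6281
Mean = 29.6281/5 = 5.92562

5.926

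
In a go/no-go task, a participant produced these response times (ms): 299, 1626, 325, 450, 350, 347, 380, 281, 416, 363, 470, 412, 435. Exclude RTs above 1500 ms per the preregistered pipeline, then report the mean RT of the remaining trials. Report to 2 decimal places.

Excluded: 1626
Retained (n=12): Σ = 4528
Mean = 4528/12 = 377.3333

377.33 ms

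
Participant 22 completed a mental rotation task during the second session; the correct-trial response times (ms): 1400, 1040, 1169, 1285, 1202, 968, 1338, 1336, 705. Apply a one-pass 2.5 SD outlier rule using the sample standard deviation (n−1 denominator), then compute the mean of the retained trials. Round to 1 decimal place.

1160.3 ms

n = 9, ΣRT = 10443, M = 1160.333
Σ(x−M)² = 396018.00; s = √(396018.00/8) = 222.491
Cutoffs: 1160.333 ± 2.5·222.491 → [604.1, 1716.6]
No RTs fall outside the cutoffs; all 9 retained. Mean = 10443/9 = 1160.333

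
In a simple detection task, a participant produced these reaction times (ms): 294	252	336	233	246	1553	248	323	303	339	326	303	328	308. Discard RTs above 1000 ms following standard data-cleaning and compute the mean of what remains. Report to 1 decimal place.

295.3 ms

Excluded: 1553
Retained (n=13): Σ = 3839
Mean = 3839/13 = 295.3077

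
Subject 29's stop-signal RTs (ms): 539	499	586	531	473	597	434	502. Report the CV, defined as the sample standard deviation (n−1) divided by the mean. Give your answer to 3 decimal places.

n = 8, Σ = 4161, M = 520.1250
Σ(x−M)² = 21136.875; s = √(21136.875/7) = 54.9505
CV = 54.9505 / 520.1250 = 0.10565

0.106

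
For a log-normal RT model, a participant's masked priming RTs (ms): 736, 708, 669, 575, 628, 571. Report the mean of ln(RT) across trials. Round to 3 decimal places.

6.469

ln(RT): 6.6012, 6.5624, 6.5058, 6.3544, 6.4425, 6.3474
Σ ln(RT) = 38.8138
Mean = 38.8138/6 = 6.46896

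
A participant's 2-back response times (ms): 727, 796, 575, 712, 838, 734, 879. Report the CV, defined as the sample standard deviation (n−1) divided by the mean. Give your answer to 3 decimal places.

n = 7, Σ = 5261, M = 751.5714
Σ(x−M)² = 59337.714; s = √(59337.714/6) = 99.4466
CV = 99.4466 / 751.5714 = 0.13232

0.132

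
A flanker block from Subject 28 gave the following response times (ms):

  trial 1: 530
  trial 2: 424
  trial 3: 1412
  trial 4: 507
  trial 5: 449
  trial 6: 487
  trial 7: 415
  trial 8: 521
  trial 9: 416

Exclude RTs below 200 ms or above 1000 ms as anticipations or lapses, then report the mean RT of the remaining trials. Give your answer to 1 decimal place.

Excluded: 1412
Retained (n=8): Σ = 3749
Mean = 3749/8 = 468.6250

468.6 ms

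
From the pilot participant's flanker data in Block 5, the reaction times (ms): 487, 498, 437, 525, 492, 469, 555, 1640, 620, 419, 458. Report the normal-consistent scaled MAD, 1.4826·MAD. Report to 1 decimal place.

Sorted: 419, 437, 458, 469, 487, 492, 498, 525, 555, 620, 1640 → median = 492
|x − 492| sorted: 0, 5, 6, 23, 33, 34, 55, 63, 73, 128, 1148 → MAD = 34
Robust SD ≈ 1.4826 × 34 = 50.408

50.4 ms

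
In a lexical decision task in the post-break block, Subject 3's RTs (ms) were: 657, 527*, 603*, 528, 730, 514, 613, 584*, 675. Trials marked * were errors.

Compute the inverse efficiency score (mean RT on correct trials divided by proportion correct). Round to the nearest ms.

Correct trials (n=6): 657, 528, 730, 514, 613, 675
Mean correct RT = 3717/6 = 619.5000 ms
Proportion correct = 6/9
IES = 619.5000 / (6/9) = 929.250 ms

929 ms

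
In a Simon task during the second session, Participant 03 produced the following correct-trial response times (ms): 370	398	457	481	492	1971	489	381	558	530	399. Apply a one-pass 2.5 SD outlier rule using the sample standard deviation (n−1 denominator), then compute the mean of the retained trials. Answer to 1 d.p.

n = 11, ΣRT = 6526, M = 593.273
Σ(x−M)² = 2126468.18; s = √(2126468.18/10) = 461.136
Cutoffs: 593.273 ± 2.5·461.136 → [-559.6, 1746.1]
Outside: 1971 → excluded.
Retained (n=10): Σ = 4555, mean = 4555/10 = 455.500

455.5 ms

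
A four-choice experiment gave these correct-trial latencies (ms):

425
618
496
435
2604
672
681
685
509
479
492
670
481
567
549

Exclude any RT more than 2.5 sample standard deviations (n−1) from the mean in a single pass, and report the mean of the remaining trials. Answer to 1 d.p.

554.2 ms

n = 15, ΣRT = 10363, M = 690.867
Σ(x−M)² = 4037461.73; s = √(4037461.73/14) = 537.020
Cutoffs: 690.867 ± 2.5·537.020 → [-651.7, 2033.4]
Outside: 2604 → excluded.
Retained (n=14): Σ = 7759, mean = 7759/14 = 554.214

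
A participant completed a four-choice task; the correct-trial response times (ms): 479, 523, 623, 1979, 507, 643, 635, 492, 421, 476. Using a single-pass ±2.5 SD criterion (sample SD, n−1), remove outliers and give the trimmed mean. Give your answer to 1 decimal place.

n = 10, ΣRT = 6778, M = 677.800
Σ(x−M)² = 1933015.60; s = √(1933015.60/9) = 463.443
Cutoffs: 677.800 ± 2.5·463.443 → [-480.8, 1836.4]
Outside: 1979 → excluded.
Retained (n=9): Σ = 4799, mean = 4799/9 = 533.222

533.2 ms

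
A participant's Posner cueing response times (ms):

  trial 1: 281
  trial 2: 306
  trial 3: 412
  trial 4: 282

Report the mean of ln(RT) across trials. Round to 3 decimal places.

ln(RT): 5.6384, 5.7236, 6.0210, 5.6419
Σ ln(RT) = 23.0249
Mean = 23.0249/4 = 5.75622

5.756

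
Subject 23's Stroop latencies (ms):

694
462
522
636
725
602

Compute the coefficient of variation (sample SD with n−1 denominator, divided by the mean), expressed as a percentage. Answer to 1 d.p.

16.6%

n = 6, Σ = 3641, M = 606.8333
Σ(x−M)² = 50608.833; s = √(50608.833/5) = 100.6070
CV = 100.6070 / 606.8333 = 0.16579 = 16.579%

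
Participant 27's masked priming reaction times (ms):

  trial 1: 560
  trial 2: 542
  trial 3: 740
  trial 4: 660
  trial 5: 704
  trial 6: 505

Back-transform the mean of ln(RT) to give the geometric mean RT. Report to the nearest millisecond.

612 ms

ln(RT): 6.3279, 6.2953, 6.6067, 6.4922, 6.5568, 6.2246
Mean ln(RT) = 38.5034/6 = 6.41724
Geometric mean = exp(6.41724) = 612.31 ms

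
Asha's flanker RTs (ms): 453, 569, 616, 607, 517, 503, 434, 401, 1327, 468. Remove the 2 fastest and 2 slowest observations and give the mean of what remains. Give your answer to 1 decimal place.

519.5 ms

Sorted: 401, 434, 453, 468, 503, 517, 569, 607, 616, 1327
Drop lowest 2 (401, 434) and highest 2 (616, 1327)
Remaining (n=6): Σ = 3117, mean = 3117/6 = 519.500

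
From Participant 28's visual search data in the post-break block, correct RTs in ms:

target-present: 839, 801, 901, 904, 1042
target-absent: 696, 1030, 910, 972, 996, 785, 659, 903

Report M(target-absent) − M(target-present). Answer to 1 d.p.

-28.5 ms

M(target-present) = 4487/5 = 897.400
M(target-absent) = 6951/8 = 868.875
Difference = 868.875 − 897.400 = -28.525 ms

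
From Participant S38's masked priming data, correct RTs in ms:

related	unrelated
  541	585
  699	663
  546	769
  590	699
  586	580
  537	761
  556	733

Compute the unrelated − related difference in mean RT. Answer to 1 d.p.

105.0 ms

M(related) = 4055/7 = 579.286
M(unrelated) = 4790/7 = 684.286
Difference = 684.286 − 579.286 = 105.000 ms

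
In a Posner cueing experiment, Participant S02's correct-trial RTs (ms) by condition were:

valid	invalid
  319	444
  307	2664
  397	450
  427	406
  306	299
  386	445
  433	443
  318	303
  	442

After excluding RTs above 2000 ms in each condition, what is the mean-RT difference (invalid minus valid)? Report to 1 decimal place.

invalid: exclude 2664
M(valid) = 2893/8 = 361.625
M(invalid) = 3232/8 = 404.000
Difference = 404.000 − 361.625 = 42.375 ms

42.4 ms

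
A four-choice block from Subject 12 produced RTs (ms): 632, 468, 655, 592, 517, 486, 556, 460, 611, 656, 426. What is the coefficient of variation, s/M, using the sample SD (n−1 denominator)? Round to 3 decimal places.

0.152

n = 11, Σ = 6059, M = 550.8182
Σ(x−M)² = 69883.636; s = √(69883.636/10) = 83.5964
CV = 83.5964 / 550.8182 = 0.15177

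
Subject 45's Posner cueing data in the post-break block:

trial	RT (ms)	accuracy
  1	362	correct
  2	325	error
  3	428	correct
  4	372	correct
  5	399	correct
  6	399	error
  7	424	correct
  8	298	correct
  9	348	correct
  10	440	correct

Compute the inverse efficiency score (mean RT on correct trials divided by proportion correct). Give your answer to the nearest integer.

480 ms

Correct trials (n=8): 362, 428, 372, 399, 424, 298, 348, 440
Mean correct RT = 3071/8 = 383.8750 ms
Proportion correct = 8/10
IES = 383.8750 / (8/10) = 479.844 ms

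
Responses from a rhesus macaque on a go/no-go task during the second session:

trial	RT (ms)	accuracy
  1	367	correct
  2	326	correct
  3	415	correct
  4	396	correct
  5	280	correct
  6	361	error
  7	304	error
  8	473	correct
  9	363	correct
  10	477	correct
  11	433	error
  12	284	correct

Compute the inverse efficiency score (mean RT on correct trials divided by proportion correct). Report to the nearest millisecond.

501 ms

Correct trials (n=9): 367, 326, 415, 396, 280, 473, 363, 477, 284
Mean correct RT = 3381/9 = 375.6667 ms
Proportion correct = 9/12
IES = 375.6667 / (9/12) = 500.889 ms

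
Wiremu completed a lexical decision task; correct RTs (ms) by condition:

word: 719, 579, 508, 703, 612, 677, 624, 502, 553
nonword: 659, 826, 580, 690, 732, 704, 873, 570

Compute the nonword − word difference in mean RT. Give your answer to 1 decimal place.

M(word) = 5477/9 = 608.556
M(nonword) = 5634/8 = 704.250
Difference = 704.250 − 608.556 = 95.694 ms

95.7 ms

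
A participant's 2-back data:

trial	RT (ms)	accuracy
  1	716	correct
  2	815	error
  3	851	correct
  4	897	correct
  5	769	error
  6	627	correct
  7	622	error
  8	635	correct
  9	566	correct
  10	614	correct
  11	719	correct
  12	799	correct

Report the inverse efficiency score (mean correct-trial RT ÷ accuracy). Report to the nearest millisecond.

952 ms

Correct trials (n=9): 716, 851, 897, 627, 635, 566, 614, 719, 799
Mean correct RT = 6424/9 = 713.7778 ms
Proportion correct = 9/12
IES = 713.7778 / (9/12) = 951.704 ms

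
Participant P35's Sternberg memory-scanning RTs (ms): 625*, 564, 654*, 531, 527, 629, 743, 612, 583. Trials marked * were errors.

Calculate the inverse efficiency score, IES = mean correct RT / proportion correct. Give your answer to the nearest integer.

769 ms

Correct trials (n=7): 564, 531, 527, 629, 743, 612, 583
Mean correct RT = 4189/7 = 598.4286 ms
Proportion correct = 7/9
IES = 598.4286 / (7/9) = 769.408 ms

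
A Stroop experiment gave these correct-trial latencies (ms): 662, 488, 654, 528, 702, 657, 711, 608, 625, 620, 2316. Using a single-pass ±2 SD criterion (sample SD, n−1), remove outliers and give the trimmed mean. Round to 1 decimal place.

n = 11, ΣRT = 8571, M = 779.182
Σ(x−M)² = 2643039.64; s = √(2643039.64/10) = 514.105
Cutoffs: 779.182 ± 2·514.105 → [-249.0, 1807.4]
Outside: 2316 → excluded.
Retained (n=10): Σ = 6255, mean = 6255/10 = 625.500

625.5 ms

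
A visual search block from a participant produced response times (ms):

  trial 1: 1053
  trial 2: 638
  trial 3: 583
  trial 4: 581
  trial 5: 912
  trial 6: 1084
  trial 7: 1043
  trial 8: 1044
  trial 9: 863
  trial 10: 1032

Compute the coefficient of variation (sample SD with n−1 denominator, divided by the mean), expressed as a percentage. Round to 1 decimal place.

23.4%

n = 10, Σ = 8833, M = 883.3000
Σ(x−M)² = 385492.100; s = √(385492.100/9) = 206.9600
CV = 206.9600 / 883.3000 = 0.23430 = 23.430%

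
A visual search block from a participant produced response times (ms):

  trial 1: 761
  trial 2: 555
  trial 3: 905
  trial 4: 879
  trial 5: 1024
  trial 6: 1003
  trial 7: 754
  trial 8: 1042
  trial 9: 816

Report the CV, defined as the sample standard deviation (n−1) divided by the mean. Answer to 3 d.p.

n = 9, Σ = 7739, M = 859.8889
Σ(x−M)² = 198852.889; s = √(198852.889/8) = 157.6598
CV = 157.6598 / 859.8889 = 0.18335

0.183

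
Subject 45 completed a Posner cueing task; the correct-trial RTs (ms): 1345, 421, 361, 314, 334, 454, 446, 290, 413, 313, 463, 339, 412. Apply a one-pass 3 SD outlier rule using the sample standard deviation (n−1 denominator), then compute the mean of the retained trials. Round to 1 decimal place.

n = 13, ΣRT = 5905, M = 454.231
Σ(x−M)² = 901210.31; s = √(901210.31/12) = 274.045
Cutoffs: 454.231 ± 3·274.045 → [-367.9, 1276.4]
Outside: 1345 → excluded.
Retained (n=12): Σ = 4560, mean = 4560/12 = 380.000

380.0 ms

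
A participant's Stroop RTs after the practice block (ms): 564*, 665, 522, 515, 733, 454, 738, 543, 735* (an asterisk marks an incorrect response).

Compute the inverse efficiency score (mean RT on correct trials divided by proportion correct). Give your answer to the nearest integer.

766 ms

Correct trials (n=7): 665, 522, 515, 733, 454, 738, 543
Mean correct RT = 4170/7 = 595.7143 ms
Proportion correct = 7/9
IES = 595.7143 / (7/9) = 765.918 ms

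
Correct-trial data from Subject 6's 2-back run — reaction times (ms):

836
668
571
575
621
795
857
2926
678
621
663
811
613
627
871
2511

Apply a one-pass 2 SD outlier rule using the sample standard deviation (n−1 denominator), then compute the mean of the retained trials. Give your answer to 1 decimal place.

700.5 ms

n = 16, ΣRT = 15244, M = 952.750
Σ(x−M)² = 7366931.00; s = √(7366931.00/15) = 700.806
Cutoffs: 952.750 ± 2·700.806 → [-448.9, 2354.4]
Outside: 2511, 2926 → excluded.
Retained (n=14): Σ = 9807, mean = 9807/14 = 700.500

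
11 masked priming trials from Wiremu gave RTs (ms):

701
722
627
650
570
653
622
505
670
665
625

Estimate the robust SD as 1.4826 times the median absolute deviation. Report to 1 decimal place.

Sorted: 505, 570, 622, 625, 627, 650, 653, 665, 670, 701, 722 → median = 650
|x − 650| sorted: 0, 3, 15, 20, 23, 25, 28, 51, 72, 80, 145 → MAD = 25
Robust SD ≈ 1.4826 × 25 = 37.065

37.1 ms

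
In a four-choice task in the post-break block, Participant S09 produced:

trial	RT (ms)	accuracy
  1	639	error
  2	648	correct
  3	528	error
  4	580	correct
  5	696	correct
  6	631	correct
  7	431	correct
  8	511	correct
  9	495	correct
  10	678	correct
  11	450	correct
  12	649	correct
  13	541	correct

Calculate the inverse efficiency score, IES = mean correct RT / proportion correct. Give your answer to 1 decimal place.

Correct trials (n=11): 648, 580, 696, 631, 431, 511, 495, 678, 450, 649, 541
Mean correct RT = 6310/11 = 573.6364 ms
Proportion correct = 11/13
IES = 573.6364 / (11/13) = 677.934 ms

677.9 ms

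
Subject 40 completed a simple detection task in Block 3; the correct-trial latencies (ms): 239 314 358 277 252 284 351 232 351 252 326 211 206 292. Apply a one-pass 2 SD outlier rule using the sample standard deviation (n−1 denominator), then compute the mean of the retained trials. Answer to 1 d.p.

n = 14, ΣRT = 3945, M = 281.786
Σ(x−M)² = 35352.36; s = √(35352.36/13) = 52.148
Cutoffs: 281.786 ± 2·52.148 → [177.5, 386.1]
No RTs fall outside the cutoffs; all 14 retained. Mean = 3945/14 = 281.786

281.8 ms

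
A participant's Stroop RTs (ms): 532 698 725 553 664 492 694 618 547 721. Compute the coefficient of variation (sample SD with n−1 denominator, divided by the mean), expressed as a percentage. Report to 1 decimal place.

n = 10, Σ = 6244, M = 624.4000
Σ(x−M)² = 68478.400; s = √(68478.400/9) = 87.2279
CV = 87.2279 / 624.4000 = 0.13970 = 13.970%

14.0%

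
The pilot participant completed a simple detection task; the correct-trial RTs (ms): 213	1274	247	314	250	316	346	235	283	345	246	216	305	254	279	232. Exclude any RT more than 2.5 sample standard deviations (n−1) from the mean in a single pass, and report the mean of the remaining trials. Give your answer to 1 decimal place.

n = 16, ΣRT = 5355, M = 334.688
Σ(x−M)² = 968587.44; s = √(968587.44/15) = 254.111
Cutoffs: 334.688 ± 2.5·254.111 → [-300.6, 970.0]
Outside: 1274 → excluded.
Retained (n=15): Σ = 4081, mean = 4081/15 = 272.067

272.1 ms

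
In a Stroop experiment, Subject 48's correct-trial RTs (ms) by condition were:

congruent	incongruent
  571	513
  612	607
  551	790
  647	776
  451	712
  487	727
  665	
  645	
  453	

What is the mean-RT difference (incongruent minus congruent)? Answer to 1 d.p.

M(congruent) = 5082/9 = 564.667
M(incongruent) = 4125/6 = 687.500
Difference = 687.500 − 564.667 = 122.833 ms

122.8 ms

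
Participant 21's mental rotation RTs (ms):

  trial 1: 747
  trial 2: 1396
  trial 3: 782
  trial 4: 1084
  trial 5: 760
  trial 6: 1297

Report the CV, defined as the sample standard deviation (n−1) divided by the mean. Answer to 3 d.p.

n = 6, Σ = 6066, M = 1011.0000
Σ(x−M)² = 420488.000; s = √(420488.000/5) = 289.9959
CV = 289.9959 / 1011.0000 = 0.28684

0.287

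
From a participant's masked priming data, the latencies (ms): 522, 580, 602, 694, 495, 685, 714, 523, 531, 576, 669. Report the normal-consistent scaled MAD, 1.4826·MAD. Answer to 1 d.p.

86.0 ms

Sorted: 495, 522, 523, 531, 576, 580, 602, 669, 685, 694, 714 → median = 580
|x − 580| sorted: 0, 4, 22, 49, 57, 58, 85, 89, 105, 114, 134 → MAD = 58
Robust SD ≈ 1.4826 × 58 = 85.991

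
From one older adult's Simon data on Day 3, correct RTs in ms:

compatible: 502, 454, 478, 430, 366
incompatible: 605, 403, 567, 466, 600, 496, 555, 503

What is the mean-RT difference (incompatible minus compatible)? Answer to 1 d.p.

78.4 ms

M(compatible) = 2230/5 = 446.000
M(incompatible) = 4195/8 = 524.375
Difference = 524.375 − 446.000 = 78.375 ms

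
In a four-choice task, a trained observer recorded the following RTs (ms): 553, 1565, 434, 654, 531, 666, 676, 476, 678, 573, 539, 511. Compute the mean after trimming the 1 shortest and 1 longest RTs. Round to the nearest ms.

Sorted: 434, 476, 511, 531, 539, 553, 573, 654, 666, 676, 678, 1565
Drop lowest 1 (434) and highest 1 (1565)
Remaining (n=10): Σ = 5857, mean = 5857/10 = 585.700

586 ms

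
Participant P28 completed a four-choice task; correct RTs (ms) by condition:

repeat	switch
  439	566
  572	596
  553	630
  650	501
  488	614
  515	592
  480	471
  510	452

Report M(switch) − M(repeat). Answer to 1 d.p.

26.9 ms

M(repeat) = 4207/8 = 525.875
M(switch) = 4422/8 = 552.750
Difference = 552.750 − 525.875 = 26.875 ms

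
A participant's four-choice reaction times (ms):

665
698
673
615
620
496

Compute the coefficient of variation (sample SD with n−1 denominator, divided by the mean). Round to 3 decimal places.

0.115

n = 6, Σ = 3767, M = 627.8333
Σ(x−M)² = 25950.833; s = √(25950.833/5) = 72.0428
CV = 72.0428 / 627.8333 = 0.11475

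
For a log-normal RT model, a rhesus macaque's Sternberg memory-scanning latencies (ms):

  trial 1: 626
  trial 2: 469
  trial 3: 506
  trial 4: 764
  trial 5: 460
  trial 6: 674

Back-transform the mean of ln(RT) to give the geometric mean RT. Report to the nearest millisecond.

ln(RT): 6.4394, 6.1506, 6.2265, 6.6386, 6.1312, 6.5132
Mean ln(RT) = 38.0995/6 = 6.34992
Geometric mean = exp(6.34992) = 572.45 ms

572 ms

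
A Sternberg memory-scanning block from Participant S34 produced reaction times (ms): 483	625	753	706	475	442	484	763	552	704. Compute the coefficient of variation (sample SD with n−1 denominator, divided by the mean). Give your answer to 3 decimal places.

n = 10, Σ = 5987, M = 598.7000
Σ(x−M)² = 142676.100; s = √(142676.100/9) = 125.9083
CV = 125.9083 / 598.7000 = 0.21030

0.210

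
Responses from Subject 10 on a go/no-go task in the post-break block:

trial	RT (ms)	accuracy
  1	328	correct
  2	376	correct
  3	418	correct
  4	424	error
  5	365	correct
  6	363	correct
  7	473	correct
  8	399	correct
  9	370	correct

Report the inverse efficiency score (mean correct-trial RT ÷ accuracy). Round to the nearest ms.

435 ms

Correct trials (n=8): 328, 376, 418, 365, 363, 473, 399, 370
Mean correct RT = 3092/8 = 386.5000 ms
Proportion correct = 8/9
IES = 386.5000 / (8/9) = 434.812 ms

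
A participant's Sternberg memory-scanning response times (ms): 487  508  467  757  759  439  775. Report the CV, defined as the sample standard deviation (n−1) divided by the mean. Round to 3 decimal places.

n = 7, Σ = 4192, M = 598.8571
Σ(x−M)² = 145388.857; s = √(145388.857/6) = 155.6646
CV = 155.6646 / 598.8571 = 0.25994

0.260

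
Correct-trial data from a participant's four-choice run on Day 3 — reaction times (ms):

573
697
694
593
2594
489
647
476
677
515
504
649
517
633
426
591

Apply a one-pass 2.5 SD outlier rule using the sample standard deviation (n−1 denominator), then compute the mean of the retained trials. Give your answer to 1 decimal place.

n = 16, ΣRT = 11275, M = 704.688
Σ(x−M)² = 3912719.44; s = √(3912719.44/15) = 510.733
Cutoffs: 704.688 ± 2.5·510.733 → [-572.1, 1981.5]
Outside: 2594 → excluded.
Retained (n=15): Σ = 8681, mean = 8681/15 = 578.733

578.7 ms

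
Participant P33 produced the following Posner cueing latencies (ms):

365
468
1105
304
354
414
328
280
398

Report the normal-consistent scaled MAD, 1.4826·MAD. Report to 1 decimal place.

72.6 ms

Sorted: 280, 304, 328, 354, 365, 398, 414, 468, 1105 → median = 365
|x − 365| sorted: 0, 11, 33, 37, 49, 61, 85, 103, 740 → MAD = 49
Robust SD ≈ 1.4826 × 49 = 72.647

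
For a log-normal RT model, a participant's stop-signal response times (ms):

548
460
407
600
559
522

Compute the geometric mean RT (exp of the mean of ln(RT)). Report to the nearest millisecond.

ln(RT): 6.3063, 6.1312, 6.0088, 6.3969, 6.3261, 6.2577
Mean ln(RT) = 37.4271/6 = 6.23784
Geometric mean = exp(6.23784) = 511.75 ms

512 ms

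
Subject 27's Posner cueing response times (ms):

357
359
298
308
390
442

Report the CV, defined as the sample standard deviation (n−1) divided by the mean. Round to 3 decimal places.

n = 6, Σ = 2154, M = 359.0000
Σ(x−M)² = 14176.000; s = √(14176.000/5) = 53.2466
CV = 53.2466 / 359.0000 = 0.14832

0.148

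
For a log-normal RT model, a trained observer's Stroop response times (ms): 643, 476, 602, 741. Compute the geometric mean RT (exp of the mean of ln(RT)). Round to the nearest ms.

608 ms

ln(RT): 6.4661, 6.1654, 6.4003, 6.6080
Mean ln(RT) = 25.6398/4 = 6.40996
Geometric mean = exp(6.40996) = 607.87 ms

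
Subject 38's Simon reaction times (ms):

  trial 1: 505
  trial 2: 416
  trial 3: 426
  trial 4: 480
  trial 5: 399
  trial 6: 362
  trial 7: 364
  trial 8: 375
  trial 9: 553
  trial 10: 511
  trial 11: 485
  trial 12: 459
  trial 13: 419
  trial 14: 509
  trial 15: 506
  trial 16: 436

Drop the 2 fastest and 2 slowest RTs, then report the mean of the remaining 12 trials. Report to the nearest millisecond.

451 ms

Sorted: 362, 364, 375, 399, 416, 419, 426, 436, 459, 480, 485, 505, 506, 509, 511, 553
Drop lowest 2 (362, 364) and highest 2 (511, 553)
Remaining (n=12): Σ = 5415, mean = 5415/12 = 451.250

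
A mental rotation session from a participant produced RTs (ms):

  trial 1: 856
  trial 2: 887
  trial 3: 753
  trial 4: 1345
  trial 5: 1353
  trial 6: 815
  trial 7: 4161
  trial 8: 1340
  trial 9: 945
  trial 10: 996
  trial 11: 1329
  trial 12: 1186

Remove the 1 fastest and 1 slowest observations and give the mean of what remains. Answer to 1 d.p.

1105.2 ms

Sorted: 753, 815, 856, 887, 945, 996, 1186, 1329, 1340, 1345, 1353, 4161
Drop lowest 1 (753) and highest 1 (4161)
Remaining (n=10): Σ = 11052, mean = 11052/10 = 1105.200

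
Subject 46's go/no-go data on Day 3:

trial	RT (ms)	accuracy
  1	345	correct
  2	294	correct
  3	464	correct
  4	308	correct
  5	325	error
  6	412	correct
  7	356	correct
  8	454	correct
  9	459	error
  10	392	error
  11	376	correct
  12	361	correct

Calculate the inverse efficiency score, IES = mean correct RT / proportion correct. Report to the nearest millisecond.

Correct trials (n=9): 345, 294, 464, 308, 412, 356, 454, 376, 361
Mean correct RT = 3370/9 = 374.4444 ms
Proportion correct = 9/12
IES = 374.4444 / (9/12) = 499.259 ms

499 ms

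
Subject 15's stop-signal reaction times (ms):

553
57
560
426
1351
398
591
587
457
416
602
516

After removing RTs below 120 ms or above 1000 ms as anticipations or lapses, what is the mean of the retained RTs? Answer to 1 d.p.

510.6 ms

Excluded: 57, 1351
Retained (n=10): Σ = 5106
Mean = 5106/10 = 510.6000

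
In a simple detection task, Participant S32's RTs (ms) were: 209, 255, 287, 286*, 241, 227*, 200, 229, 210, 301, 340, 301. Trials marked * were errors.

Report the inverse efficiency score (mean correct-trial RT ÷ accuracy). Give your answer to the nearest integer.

Correct trials (n=10): 209, 255, 287, 241, 200, 229, 210, 301, 340, 301
Mean correct RT = 2573/10 = 257.3000 ms
Proportion correct = 10/12
IES = 257.3000 / (10/12) = 308.760 ms

309 ms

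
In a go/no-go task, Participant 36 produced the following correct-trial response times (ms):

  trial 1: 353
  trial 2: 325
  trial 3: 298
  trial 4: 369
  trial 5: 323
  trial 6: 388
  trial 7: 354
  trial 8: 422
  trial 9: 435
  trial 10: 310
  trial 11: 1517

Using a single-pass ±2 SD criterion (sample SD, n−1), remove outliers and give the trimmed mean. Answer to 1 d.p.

n = 11, ΣRT = 5094, M = 463.091
Σ(x−M)² = 1241100.91; s = √(1241100.91/10) = 352.293
Cutoffs: 463.091 ± 2·352.293 → [-241.5, 1167.7]
Outside: 1517 → excluded.
Retained (n=10): Σ = 3577, mean = 3577/10 = 357.700

357.7 ms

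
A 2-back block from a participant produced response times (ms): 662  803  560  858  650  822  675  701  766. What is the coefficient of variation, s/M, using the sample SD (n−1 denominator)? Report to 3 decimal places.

n = 9, Σ = 6497, M = 721.8889
Σ(x−M)² = 74670.889; s = √(74670.889/8) = 96.6119
CV = 96.6119 / 721.8889 = 0.13383

0.134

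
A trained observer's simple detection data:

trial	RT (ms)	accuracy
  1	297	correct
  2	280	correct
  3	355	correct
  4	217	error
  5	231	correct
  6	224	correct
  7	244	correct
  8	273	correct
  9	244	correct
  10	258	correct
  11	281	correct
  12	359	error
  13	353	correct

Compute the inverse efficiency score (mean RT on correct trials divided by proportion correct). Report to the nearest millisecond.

Correct trials (n=11): 297, 280, 355, 231, 224, 244, 273, 244, 258, 281, 353
Mean correct RT = 3040/11 = 276.3636 ms
Proportion correct = 11/13
IES = 276.3636 / (11/13) = 326.612 ms

327 ms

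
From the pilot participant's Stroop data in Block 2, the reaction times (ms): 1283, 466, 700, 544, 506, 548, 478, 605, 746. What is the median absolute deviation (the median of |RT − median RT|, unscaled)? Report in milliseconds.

Sorted: 466, 478, 506, 544, 548, 605, 700, 746, 1283 → median = 548
|x − 548|: 735, 82, 152, 4, 42, 0, 70, 57, 198
Sorted deviations: 0, 4, 42, 57, 70, 82, 152, 198, 735 → MAD = 70

70 ms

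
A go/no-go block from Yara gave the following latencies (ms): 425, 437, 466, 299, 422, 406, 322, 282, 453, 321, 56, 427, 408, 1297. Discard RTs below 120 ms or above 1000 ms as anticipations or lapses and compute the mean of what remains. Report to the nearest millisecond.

389 ms

Excluded: 56, 1297
Retained (n=12): Σ = 4668
Mean = 4668/12 = 389.0000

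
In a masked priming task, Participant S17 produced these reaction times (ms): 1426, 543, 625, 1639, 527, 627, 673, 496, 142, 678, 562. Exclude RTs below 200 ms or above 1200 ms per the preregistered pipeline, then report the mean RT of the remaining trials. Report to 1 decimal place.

591.4 ms

Excluded: 142, 1426, 1639
Retained (n=8): Σ = 4731
Mean = 4731/8 = 591.3750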